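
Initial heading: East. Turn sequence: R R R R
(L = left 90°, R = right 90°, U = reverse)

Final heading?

Answer: Final heading: East

Derivation:
Start: East
  R (right (90° clockwise)) -> South
  R (right (90° clockwise)) -> West
  R (right (90° clockwise)) -> North
  R (right (90° clockwise)) -> East
Final: East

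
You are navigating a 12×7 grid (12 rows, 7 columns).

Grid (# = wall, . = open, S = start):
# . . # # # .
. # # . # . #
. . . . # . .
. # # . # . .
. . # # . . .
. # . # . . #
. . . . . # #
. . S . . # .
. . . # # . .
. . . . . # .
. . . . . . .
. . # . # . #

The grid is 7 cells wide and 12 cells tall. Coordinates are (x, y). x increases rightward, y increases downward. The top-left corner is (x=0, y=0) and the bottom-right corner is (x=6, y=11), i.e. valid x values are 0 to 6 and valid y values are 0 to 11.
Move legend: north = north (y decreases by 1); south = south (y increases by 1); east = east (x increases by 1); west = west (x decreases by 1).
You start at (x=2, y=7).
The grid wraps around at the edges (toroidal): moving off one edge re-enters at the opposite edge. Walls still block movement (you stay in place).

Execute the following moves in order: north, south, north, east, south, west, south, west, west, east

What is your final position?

Start: (x=2, y=7)
  north (north): (x=2, y=7) -> (x=2, y=6)
  south (south): (x=2, y=6) -> (x=2, y=7)
  north (north): (x=2, y=7) -> (x=2, y=6)
  east (east): (x=2, y=6) -> (x=3, y=6)
  south (south): (x=3, y=6) -> (x=3, y=7)
  west (west): (x=3, y=7) -> (x=2, y=7)
  south (south): (x=2, y=7) -> (x=2, y=8)
  west (west): (x=2, y=8) -> (x=1, y=8)
  west (west): (x=1, y=8) -> (x=0, y=8)
  east (east): (x=0, y=8) -> (x=1, y=8)
Final: (x=1, y=8)

Answer: Final position: (x=1, y=8)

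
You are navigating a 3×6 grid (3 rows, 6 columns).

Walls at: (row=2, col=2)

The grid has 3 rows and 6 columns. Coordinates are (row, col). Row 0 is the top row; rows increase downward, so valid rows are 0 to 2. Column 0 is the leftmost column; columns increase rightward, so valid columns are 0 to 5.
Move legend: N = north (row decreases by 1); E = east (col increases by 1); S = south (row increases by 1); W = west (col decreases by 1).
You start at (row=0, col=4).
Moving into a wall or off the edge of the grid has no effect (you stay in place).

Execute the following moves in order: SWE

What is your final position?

Start: (row=0, col=4)
  S (south): (row=0, col=4) -> (row=1, col=4)
  W (west): (row=1, col=4) -> (row=1, col=3)
  E (east): (row=1, col=3) -> (row=1, col=4)
Final: (row=1, col=4)

Answer: Final position: (row=1, col=4)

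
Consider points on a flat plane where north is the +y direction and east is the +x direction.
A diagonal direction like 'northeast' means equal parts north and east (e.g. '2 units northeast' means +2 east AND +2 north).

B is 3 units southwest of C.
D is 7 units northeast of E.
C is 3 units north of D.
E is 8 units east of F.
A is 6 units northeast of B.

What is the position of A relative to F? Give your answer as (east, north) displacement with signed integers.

Answer: A is at (east=18, north=13) relative to F.

Derivation:
Place F at the origin (east=0, north=0).
  E is 8 units east of F: delta (east=+8, north=+0); E at (east=8, north=0).
  D is 7 units northeast of E: delta (east=+7, north=+7); D at (east=15, north=7).
  C is 3 units north of D: delta (east=+0, north=+3); C at (east=15, north=10).
  B is 3 units southwest of C: delta (east=-3, north=-3); B at (east=12, north=7).
  A is 6 units northeast of B: delta (east=+6, north=+6); A at (east=18, north=13).
Therefore A relative to F: (east=18, north=13).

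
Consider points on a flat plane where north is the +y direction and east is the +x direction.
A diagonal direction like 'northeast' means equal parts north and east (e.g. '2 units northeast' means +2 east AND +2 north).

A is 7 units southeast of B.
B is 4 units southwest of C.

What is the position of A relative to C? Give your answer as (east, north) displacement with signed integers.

Answer: A is at (east=3, north=-11) relative to C.

Derivation:
Place C at the origin (east=0, north=0).
  B is 4 units southwest of C: delta (east=-4, north=-4); B at (east=-4, north=-4).
  A is 7 units southeast of B: delta (east=+7, north=-7); A at (east=3, north=-11).
Therefore A relative to C: (east=3, north=-11).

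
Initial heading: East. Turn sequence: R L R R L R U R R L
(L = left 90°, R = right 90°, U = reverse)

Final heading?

Answer: Final heading: South

Derivation:
Start: East
  R (right (90° clockwise)) -> South
  L (left (90° counter-clockwise)) -> East
  R (right (90° clockwise)) -> South
  R (right (90° clockwise)) -> West
  L (left (90° counter-clockwise)) -> South
  R (right (90° clockwise)) -> West
  U (U-turn (180°)) -> East
  R (right (90° clockwise)) -> South
  R (right (90° clockwise)) -> West
  L (left (90° counter-clockwise)) -> South
Final: South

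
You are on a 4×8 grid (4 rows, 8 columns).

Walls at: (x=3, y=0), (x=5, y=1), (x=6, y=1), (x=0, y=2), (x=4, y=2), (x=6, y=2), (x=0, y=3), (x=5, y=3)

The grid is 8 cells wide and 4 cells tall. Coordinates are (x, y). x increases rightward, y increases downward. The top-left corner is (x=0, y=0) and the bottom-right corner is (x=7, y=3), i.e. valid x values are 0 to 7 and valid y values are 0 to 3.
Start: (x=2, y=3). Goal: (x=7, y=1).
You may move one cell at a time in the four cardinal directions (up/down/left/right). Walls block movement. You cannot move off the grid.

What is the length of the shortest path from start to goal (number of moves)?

Answer: Shortest path length: 9

Derivation:
BFS from (x=2, y=3) until reaching (x=7, y=1):
  Distance 0: (x=2, y=3)
  Distance 1: (x=2, y=2), (x=1, y=3), (x=3, y=3)
  Distance 2: (x=2, y=1), (x=1, y=2), (x=3, y=2), (x=4, y=3)
  Distance 3: (x=2, y=0), (x=1, y=1), (x=3, y=1)
  Distance 4: (x=1, y=0), (x=0, y=1), (x=4, y=1)
  Distance 5: (x=0, y=0), (x=4, y=0)
  Distance 6: (x=5, y=0)
  Distance 7: (x=6, y=0)
  Distance 8: (x=7, y=0)
  Distance 9: (x=7, y=1)  <- goal reached here
One shortest path (9 moves): (x=2, y=3) -> (x=3, y=3) -> (x=3, y=2) -> (x=3, y=1) -> (x=4, y=1) -> (x=4, y=0) -> (x=5, y=0) -> (x=6, y=0) -> (x=7, y=0) -> (x=7, y=1)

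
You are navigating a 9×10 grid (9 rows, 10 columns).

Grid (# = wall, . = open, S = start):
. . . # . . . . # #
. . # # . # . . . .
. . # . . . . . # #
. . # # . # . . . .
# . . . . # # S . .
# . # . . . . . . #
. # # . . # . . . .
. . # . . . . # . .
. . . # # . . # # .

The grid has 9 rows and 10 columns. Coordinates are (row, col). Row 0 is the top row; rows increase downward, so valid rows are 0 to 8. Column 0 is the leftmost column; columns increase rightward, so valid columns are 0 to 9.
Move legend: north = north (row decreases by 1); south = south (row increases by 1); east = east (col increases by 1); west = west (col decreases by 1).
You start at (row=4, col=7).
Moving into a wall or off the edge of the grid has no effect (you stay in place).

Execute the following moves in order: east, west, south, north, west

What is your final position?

Answer: Final position: (row=4, col=7)

Derivation:
Start: (row=4, col=7)
  east (east): (row=4, col=7) -> (row=4, col=8)
  west (west): (row=4, col=8) -> (row=4, col=7)
  south (south): (row=4, col=7) -> (row=5, col=7)
  north (north): (row=5, col=7) -> (row=4, col=7)
  west (west): blocked, stay at (row=4, col=7)
Final: (row=4, col=7)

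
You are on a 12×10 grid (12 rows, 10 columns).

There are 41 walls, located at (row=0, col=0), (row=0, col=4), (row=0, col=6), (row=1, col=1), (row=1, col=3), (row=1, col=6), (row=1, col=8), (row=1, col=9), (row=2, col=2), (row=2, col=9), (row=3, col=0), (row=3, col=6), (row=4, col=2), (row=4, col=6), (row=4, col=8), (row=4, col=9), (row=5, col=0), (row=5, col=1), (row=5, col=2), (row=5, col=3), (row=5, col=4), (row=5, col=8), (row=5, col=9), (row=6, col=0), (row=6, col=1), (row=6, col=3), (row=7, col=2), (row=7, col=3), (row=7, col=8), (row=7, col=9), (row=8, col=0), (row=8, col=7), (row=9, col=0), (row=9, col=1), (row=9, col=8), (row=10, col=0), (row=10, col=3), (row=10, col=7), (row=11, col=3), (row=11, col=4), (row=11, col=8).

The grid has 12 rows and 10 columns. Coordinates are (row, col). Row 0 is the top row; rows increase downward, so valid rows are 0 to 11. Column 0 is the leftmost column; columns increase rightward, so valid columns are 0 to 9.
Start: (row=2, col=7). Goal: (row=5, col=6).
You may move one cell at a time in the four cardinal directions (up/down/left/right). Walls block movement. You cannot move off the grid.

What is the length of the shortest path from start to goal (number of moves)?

Answer: Shortest path length: 4

Derivation:
BFS from (row=2, col=7) until reaching (row=5, col=6):
  Distance 0: (row=2, col=7)
  Distance 1: (row=1, col=7), (row=2, col=6), (row=2, col=8), (row=3, col=7)
  Distance 2: (row=0, col=7), (row=2, col=5), (row=3, col=8), (row=4, col=7)
  Distance 3: (row=0, col=8), (row=1, col=5), (row=2, col=4), (row=3, col=5), (row=3, col=9), (row=5, col=7)
  Distance 4: (row=0, col=5), (row=0, col=9), (row=1, col=4), (row=2, col=3), (row=3, col=4), (row=4, col=5), (row=5, col=6), (row=6, col=7)  <- goal reached here
One shortest path (4 moves): (row=2, col=7) -> (row=3, col=7) -> (row=4, col=7) -> (row=5, col=7) -> (row=5, col=6)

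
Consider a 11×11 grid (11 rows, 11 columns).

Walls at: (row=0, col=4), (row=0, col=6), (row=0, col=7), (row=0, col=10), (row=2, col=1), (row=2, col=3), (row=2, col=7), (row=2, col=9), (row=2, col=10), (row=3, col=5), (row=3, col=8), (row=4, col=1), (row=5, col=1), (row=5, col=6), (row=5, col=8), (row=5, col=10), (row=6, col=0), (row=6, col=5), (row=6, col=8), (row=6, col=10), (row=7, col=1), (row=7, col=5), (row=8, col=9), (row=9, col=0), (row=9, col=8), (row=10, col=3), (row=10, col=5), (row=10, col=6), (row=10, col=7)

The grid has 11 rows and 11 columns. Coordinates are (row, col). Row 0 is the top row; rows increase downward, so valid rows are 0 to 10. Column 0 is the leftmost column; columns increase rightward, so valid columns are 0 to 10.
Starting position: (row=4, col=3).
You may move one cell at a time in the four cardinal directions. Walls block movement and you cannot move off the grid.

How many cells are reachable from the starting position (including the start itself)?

BFS flood-fill from (row=4, col=3):
  Distance 0: (row=4, col=3)
  Distance 1: (row=3, col=3), (row=4, col=2), (row=4, col=4), (row=5, col=3)
  Distance 2: (row=3, col=2), (row=3, col=4), (row=4, col=5), (row=5, col=2), (row=5, col=4), (row=6, col=3)
  Distance 3: (row=2, col=2), (row=2, col=4), (row=3, col=1), (row=4, col=6), (row=5, col=5), (row=6, col=2), (row=6, col=4), (row=7, col=3)
  Distance 4: (row=1, col=2), (row=1, col=4), (row=2, col=5), (row=3, col=0), (row=3, col=6), (row=4, col=7), (row=6, col=1), (row=7, col=2), (row=7, col=4), (row=8, col=3)
  Distance 5: (row=0, col=2), (row=1, col=1), (row=1, col=3), (row=1, col=5), (row=2, col=0), (row=2, col=6), (row=3, col=7), (row=4, col=0), (row=4, col=8), (row=5, col=7), (row=8, col=2), (row=8, col=4), (row=9, col=3)
  Distance 6: (row=0, col=1), (row=0, col=3), (row=0, col=5), (row=1, col=0), (row=1, col=6), (row=4, col=9), (row=5, col=0), (row=6, col=7), (row=8, col=1), (row=8, col=5), (row=9, col=2), (row=9, col=4)
  Distance 7: (row=0, col=0), (row=1, col=7), (row=3, col=9), (row=4, col=10), (row=5, col=9), (row=6, col=6), (row=7, col=7), (row=8, col=0), (row=8, col=6), (row=9, col=1), (row=9, col=5), (row=10, col=2), (row=10, col=4)
  Distance 8: (row=1, col=8), (row=3, col=10), (row=6, col=9), (row=7, col=0), (row=7, col=6), (row=7, col=8), (row=8, col=7), (row=9, col=6), (row=10, col=1)
  Distance 9: (row=0, col=8), (row=1, col=9), (row=2, col=8), (row=7, col=9), (row=8, col=8), (row=9, col=7), (row=10, col=0)
  Distance 10: (row=0, col=9), (row=1, col=10), (row=7, col=10)
  Distance 11: (row=8, col=10)
  Distance 12: (row=9, col=10)
  Distance 13: (row=9, col=9), (row=10, col=10)
  Distance 14: (row=10, col=9)
  Distance 15: (row=10, col=8)
Total reachable: 92 (grid has 92 open cells total)

Answer: Reachable cells: 92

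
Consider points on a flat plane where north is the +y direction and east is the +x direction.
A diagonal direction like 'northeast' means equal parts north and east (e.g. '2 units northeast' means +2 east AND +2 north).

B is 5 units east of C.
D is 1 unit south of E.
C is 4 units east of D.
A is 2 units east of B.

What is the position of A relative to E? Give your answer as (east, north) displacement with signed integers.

Answer: A is at (east=11, north=-1) relative to E.

Derivation:
Place E at the origin (east=0, north=0).
  D is 1 unit south of E: delta (east=+0, north=-1); D at (east=0, north=-1).
  C is 4 units east of D: delta (east=+4, north=+0); C at (east=4, north=-1).
  B is 5 units east of C: delta (east=+5, north=+0); B at (east=9, north=-1).
  A is 2 units east of B: delta (east=+2, north=+0); A at (east=11, north=-1).
Therefore A relative to E: (east=11, north=-1).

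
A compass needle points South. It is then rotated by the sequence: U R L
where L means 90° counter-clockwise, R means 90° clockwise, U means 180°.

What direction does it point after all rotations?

Start: South
  U (U-turn (180°)) -> North
  R (right (90° clockwise)) -> East
  L (left (90° counter-clockwise)) -> North
Final: North

Answer: Final heading: North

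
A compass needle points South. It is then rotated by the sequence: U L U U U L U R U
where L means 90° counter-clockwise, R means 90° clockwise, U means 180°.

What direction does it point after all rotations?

Start: South
  U (U-turn (180°)) -> North
  L (left (90° counter-clockwise)) -> West
  U (U-turn (180°)) -> East
  U (U-turn (180°)) -> West
  U (U-turn (180°)) -> East
  L (left (90° counter-clockwise)) -> North
  U (U-turn (180°)) -> South
  R (right (90° clockwise)) -> West
  U (U-turn (180°)) -> East
Final: East

Answer: Final heading: East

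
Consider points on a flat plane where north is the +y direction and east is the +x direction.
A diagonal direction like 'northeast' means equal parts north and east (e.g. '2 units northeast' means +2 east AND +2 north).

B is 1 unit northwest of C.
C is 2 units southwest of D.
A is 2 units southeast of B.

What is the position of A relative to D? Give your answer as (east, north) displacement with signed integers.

Place D at the origin (east=0, north=0).
  C is 2 units southwest of D: delta (east=-2, north=-2); C at (east=-2, north=-2).
  B is 1 unit northwest of C: delta (east=-1, north=+1); B at (east=-3, north=-1).
  A is 2 units southeast of B: delta (east=+2, north=-2); A at (east=-1, north=-3).
Therefore A relative to D: (east=-1, north=-3).

Answer: A is at (east=-1, north=-3) relative to D.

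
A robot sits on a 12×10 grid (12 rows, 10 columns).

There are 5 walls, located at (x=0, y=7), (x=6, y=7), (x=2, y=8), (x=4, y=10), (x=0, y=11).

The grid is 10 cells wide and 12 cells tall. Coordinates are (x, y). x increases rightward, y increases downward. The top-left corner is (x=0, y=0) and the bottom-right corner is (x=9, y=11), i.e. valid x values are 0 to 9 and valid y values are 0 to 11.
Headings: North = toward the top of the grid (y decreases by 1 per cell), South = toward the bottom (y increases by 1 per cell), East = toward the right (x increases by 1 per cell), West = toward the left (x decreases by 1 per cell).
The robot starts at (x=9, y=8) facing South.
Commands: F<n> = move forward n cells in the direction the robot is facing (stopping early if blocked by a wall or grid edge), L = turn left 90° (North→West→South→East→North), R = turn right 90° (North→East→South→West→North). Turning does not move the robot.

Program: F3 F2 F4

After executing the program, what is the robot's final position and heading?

Start: (x=9, y=8), facing South
  F3: move forward 3, now at (x=9, y=11)
  F2: move forward 0/2 (blocked), now at (x=9, y=11)
  F4: move forward 0/4 (blocked), now at (x=9, y=11)
Final: (x=9, y=11), facing South

Answer: Final position: (x=9, y=11), facing South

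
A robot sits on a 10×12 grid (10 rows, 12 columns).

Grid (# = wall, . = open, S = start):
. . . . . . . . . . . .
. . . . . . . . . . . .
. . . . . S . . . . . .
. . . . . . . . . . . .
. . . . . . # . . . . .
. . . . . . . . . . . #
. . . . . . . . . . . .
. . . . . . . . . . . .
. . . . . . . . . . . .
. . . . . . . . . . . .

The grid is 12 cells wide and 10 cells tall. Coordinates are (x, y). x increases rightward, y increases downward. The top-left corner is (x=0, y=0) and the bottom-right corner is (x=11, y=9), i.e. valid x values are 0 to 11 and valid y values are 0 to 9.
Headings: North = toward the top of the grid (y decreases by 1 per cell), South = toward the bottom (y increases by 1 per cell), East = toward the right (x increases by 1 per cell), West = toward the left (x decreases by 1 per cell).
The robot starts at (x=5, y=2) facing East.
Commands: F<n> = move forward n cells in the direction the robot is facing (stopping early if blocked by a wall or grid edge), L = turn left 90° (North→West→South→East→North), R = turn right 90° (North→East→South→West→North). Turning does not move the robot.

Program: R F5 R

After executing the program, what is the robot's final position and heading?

Start: (x=5, y=2), facing East
  R: turn right, now facing South
  F5: move forward 5, now at (x=5, y=7)
  R: turn right, now facing West
Final: (x=5, y=7), facing West

Answer: Final position: (x=5, y=7), facing West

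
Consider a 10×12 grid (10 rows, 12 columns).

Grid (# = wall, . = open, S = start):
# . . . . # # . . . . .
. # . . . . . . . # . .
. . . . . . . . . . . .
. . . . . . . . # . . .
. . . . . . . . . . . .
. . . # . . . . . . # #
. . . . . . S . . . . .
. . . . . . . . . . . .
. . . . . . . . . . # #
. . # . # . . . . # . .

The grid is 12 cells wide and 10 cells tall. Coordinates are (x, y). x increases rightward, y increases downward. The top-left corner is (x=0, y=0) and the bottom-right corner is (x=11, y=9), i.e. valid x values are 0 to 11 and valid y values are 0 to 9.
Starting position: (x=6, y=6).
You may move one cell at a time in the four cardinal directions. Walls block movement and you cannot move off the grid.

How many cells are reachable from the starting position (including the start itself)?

Answer: Reachable cells: 104

Derivation:
BFS flood-fill from (x=6, y=6):
  Distance 0: (x=6, y=6)
  Distance 1: (x=6, y=5), (x=5, y=6), (x=7, y=6), (x=6, y=7)
  Distance 2: (x=6, y=4), (x=5, y=5), (x=7, y=5), (x=4, y=6), (x=8, y=6), (x=5, y=7), (x=7, y=7), (x=6, y=8)
  Distance 3: (x=6, y=3), (x=5, y=4), (x=7, y=4), (x=4, y=5), (x=8, y=5), (x=3, y=6), (x=9, y=6), (x=4, y=7), (x=8, y=7), (x=5, y=8), (x=7, y=8), (x=6, y=9)
  Distance 4: (x=6, y=2), (x=5, y=3), (x=7, y=3), (x=4, y=4), (x=8, y=4), (x=9, y=5), (x=2, y=6), (x=10, y=6), (x=3, y=7), (x=9, y=7), (x=4, y=8), (x=8, y=8), (x=5, y=9), (x=7, y=9)
  Distance 5: (x=6, y=1), (x=5, y=2), (x=7, y=2), (x=4, y=3), (x=3, y=4), (x=9, y=4), (x=2, y=5), (x=1, y=6), (x=11, y=6), (x=2, y=7), (x=10, y=7), (x=3, y=8), (x=9, y=8), (x=8, y=9)
  Distance 6: (x=5, y=1), (x=7, y=1), (x=4, y=2), (x=8, y=2), (x=3, y=3), (x=9, y=3), (x=2, y=4), (x=10, y=4), (x=1, y=5), (x=0, y=6), (x=1, y=7), (x=11, y=7), (x=2, y=8), (x=3, y=9)
  Distance 7: (x=7, y=0), (x=4, y=1), (x=8, y=1), (x=3, y=2), (x=9, y=2), (x=2, y=3), (x=10, y=3), (x=1, y=4), (x=11, y=4), (x=0, y=5), (x=0, y=7), (x=1, y=8)
  Distance 8: (x=4, y=0), (x=8, y=0), (x=3, y=1), (x=2, y=2), (x=10, y=2), (x=1, y=3), (x=11, y=3), (x=0, y=4), (x=0, y=8), (x=1, y=9)
  Distance 9: (x=3, y=0), (x=9, y=0), (x=2, y=1), (x=10, y=1), (x=1, y=2), (x=11, y=2), (x=0, y=3), (x=0, y=9)
  Distance 10: (x=2, y=0), (x=10, y=0), (x=11, y=1), (x=0, y=2)
  Distance 11: (x=1, y=0), (x=11, y=0), (x=0, y=1)
Total reachable: 104 (grid has 106 open cells total)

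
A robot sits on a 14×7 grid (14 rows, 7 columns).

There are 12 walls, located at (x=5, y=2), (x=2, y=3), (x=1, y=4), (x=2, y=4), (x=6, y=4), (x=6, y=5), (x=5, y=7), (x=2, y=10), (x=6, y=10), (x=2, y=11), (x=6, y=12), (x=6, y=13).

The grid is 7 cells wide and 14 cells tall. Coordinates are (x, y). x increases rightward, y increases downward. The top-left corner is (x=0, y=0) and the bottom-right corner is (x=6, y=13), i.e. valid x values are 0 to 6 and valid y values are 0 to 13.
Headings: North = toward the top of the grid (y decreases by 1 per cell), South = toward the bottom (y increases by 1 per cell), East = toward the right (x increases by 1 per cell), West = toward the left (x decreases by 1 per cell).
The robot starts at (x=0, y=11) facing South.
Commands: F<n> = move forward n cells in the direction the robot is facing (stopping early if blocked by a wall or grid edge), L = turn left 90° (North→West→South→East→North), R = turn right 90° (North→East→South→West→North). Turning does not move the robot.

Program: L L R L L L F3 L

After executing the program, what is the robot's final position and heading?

Answer: Final position: (x=0, y=13), facing East

Derivation:
Start: (x=0, y=11), facing South
  L: turn left, now facing East
  L: turn left, now facing North
  R: turn right, now facing East
  L: turn left, now facing North
  L: turn left, now facing West
  L: turn left, now facing South
  F3: move forward 2/3 (blocked), now at (x=0, y=13)
  L: turn left, now facing East
Final: (x=0, y=13), facing East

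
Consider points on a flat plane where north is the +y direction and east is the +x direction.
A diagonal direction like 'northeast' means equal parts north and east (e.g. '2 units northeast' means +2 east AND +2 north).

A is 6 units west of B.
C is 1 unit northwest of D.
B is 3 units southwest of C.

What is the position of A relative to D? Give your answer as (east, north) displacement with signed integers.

Answer: A is at (east=-10, north=-2) relative to D.

Derivation:
Place D at the origin (east=0, north=0).
  C is 1 unit northwest of D: delta (east=-1, north=+1); C at (east=-1, north=1).
  B is 3 units southwest of C: delta (east=-3, north=-3); B at (east=-4, north=-2).
  A is 6 units west of B: delta (east=-6, north=+0); A at (east=-10, north=-2).
Therefore A relative to D: (east=-10, north=-2).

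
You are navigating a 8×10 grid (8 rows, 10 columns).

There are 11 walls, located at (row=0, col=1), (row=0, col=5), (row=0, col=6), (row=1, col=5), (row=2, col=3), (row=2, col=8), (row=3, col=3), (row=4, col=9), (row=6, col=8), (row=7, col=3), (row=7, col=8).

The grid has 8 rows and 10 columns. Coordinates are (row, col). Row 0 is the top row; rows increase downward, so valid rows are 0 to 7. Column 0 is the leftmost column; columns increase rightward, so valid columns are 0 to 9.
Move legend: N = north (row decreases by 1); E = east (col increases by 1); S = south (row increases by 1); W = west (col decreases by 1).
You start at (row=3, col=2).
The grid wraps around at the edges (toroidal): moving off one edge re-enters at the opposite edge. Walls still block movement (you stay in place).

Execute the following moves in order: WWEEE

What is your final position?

Answer: Final position: (row=3, col=2)

Derivation:
Start: (row=3, col=2)
  W (west): (row=3, col=2) -> (row=3, col=1)
  W (west): (row=3, col=1) -> (row=3, col=0)
  E (east): (row=3, col=0) -> (row=3, col=1)
  E (east): (row=3, col=1) -> (row=3, col=2)
  E (east): blocked, stay at (row=3, col=2)
Final: (row=3, col=2)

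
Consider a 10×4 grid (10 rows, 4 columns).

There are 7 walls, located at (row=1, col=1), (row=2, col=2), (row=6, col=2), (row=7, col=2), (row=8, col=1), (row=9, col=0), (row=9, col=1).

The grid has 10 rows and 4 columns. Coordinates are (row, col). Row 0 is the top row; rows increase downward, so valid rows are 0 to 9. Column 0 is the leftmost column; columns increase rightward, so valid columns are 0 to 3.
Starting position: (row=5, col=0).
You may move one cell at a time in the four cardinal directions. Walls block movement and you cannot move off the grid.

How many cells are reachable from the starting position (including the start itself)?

BFS flood-fill from (row=5, col=0):
  Distance 0: (row=5, col=0)
  Distance 1: (row=4, col=0), (row=5, col=1), (row=6, col=0)
  Distance 2: (row=3, col=0), (row=4, col=1), (row=5, col=2), (row=6, col=1), (row=7, col=0)
  Distance 3: (row=2, col=0), (row=3, col=1), (row=4, col=2), (row=5, col=3), (row=7, col=1), (row=8, col=0)
  Distance 4: (row=1, col=0), (row=2, col=1), (row=3, col=2), (row=4, col=3), (row=6, col=3)
  Distance 5: (row=0, col=0), (row=3, col=3), (row=7, col=3)
  Distance 6: (row=0, col=1), (row=2, col=3), (row=8, col=3)
  Distance 7: (row=0, col=2), (row=1, col=3), (row=8, col=2), (row=9, col=3)
  Distance 8: (row=0, col=3), (row=1, col=2), (row=9, col=2)
Total reachable: 33 (grid has 33 open cells total)

Answer: Reachable cells: 33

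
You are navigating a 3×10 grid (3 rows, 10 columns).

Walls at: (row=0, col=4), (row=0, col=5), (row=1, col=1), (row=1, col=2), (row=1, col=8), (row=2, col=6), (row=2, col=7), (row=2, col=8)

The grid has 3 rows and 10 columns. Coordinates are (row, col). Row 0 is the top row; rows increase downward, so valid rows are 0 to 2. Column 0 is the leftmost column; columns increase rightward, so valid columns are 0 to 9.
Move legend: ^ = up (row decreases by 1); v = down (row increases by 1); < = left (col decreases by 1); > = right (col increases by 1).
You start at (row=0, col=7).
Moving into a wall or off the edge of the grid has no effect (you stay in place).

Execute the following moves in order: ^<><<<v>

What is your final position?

Start: (row=0, col=7)
  ^ (up): blocked, stay at (row=0, col=7)
  < (left): (row=0, col=7) -> (row=0, col=6)
  > (right): (row=0, col=6) -> (row=0, col=7)
  < (left): (row=0, col=7) -> (row=0, col=6)
  < (left): blocked, stay at (row=0, col=6)
  < (left): blocked, stay at (row=0, col=6)
  v (down): (row=0, col=6) -> (row=1, col=6)
  > (right): (row=1, col=6) -> (row=1, col=7)
Final: (row=1, col=7)

Answer: Final position: (row=1, col=7)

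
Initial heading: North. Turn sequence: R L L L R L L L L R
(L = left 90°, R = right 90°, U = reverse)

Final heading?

Answer: Final heading: North

Derivation:
Start: North
  R (right (90° clockwise)) -> East
  L (left (90° counter-clockwise)) -> North
  L (left (90° counter-clockwise)) -> West
  L (left (90° counter-clockwise)) -> South
  R (right (90° clockwise)) -> West
  L (left (90° counter-clockwise)) -> South
  L (left (90° counter-clockwise)) -> East
  L (left (90° counter-clockwise)) -> North
  L (left (90° counter-clockwise)) -> West
  R (right (90° clockwise)) -> North
Final: North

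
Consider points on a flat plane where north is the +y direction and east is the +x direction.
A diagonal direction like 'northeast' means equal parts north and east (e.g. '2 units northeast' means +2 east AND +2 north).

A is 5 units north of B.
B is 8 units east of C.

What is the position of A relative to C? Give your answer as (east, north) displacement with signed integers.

Answer: A is at (east=8, north=5) relative to C.

Derivation:
Place C at the origin (east=0, north=0).
  B is 8 units east of C: delta (east=+8, north=+0); B at (east=8, north=0).
  A is 5 units north of B: delta (east=+0, north=+5); A at (east=8, north=5).
Therefore A relative to C: (east=8, north=5).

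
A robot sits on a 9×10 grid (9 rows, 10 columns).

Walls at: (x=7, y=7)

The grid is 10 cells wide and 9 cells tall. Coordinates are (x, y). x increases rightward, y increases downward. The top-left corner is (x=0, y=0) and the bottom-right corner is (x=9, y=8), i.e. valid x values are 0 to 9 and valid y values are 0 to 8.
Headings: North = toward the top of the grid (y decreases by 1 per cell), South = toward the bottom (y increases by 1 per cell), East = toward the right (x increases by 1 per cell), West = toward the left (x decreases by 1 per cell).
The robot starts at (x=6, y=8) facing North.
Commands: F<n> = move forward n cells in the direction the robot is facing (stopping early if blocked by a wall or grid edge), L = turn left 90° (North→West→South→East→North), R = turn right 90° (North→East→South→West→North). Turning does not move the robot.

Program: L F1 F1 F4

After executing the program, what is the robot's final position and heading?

Answer: Final position: (x=0, y=8), facing West

Derivation:
Start: (x=6, y=8), facing North
  L: turn left, now facing West
  F1: move forward 1, now at (x=5, y=8)
  F1: move forward 1, now at (x=4, y=8)
  F4: move forward 4, now at (x=0, y=8)
Final: (x=0, y=8), facing West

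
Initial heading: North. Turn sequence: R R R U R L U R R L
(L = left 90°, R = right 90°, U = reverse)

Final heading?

Answer: Final heading: North

Derivation:
Start: North
  R (right (90° clockwise)) -> East
  R (right (90° clockwise)) -> South
  R (right (90° clockwise)) -> West
  U (U-turn (180°)) -> East
  R (right (90° clockwise)) -> South
  L (left (90° counter-clockwise)) -> East
  U (U-turn (180°)) -> West
  R (right (90° clockwise)) -> North
  R (right (90° clockwise)) -> East
  L (left (90° counter-clockwise)) -> North
Final: North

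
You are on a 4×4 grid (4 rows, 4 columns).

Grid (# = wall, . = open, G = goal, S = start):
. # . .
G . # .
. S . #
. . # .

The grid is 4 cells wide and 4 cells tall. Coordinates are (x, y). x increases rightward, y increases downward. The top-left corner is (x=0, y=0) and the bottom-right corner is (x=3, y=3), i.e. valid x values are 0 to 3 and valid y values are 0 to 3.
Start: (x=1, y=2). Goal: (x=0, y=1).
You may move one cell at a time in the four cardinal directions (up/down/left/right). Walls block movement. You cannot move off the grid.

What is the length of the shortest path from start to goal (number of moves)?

Answer: Shortest path length: 2

Derivation:
BFS from (x=1, y=2) until reaching (x=0, y=1):
  Distance 0: (x=1, y=2)
  Distance 1: (x=1, y=1), (x=0, y=2), (x=2, y=2), (x=1, y=3)
  Distance 2: (x=0, y=1), (x=0, y=3)  <- goal reached here
One shortest path (2 moves): (x=1, y=2) -> (x=0, y=2) -> (x=0, y=1)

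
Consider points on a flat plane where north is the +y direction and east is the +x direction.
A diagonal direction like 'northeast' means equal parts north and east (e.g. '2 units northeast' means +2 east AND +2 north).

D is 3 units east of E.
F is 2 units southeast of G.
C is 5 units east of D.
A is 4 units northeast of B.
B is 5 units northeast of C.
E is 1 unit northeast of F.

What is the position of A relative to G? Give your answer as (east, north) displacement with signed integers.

Place G at the origin (east=0, north=0).
  F is 2 units southeast of G: delta (east=+2, north=-2); F at (east=2, north=-2).
  E is 1 unit northeast of F: delta (east=+1, north=+1); E at (east=3, north=-1).
  D is 3 units east of E: delta (east=+3, north=+0); D at (east=6, north=-1).
  C is 5 units east of D: delta (east=+5, north=+0); C at (east=11, north=-1).
  B is 5 units northeast of C: delta (east=+5, north=+5); B at (east=16, north=4).
  A is 4 units northeast of B: delta (east=+4, north=+4); A at (east=20, north=8).
Therefore A relative to G: (east=20, north=8).

Answer: A is at (east=20, north=8) relative to G.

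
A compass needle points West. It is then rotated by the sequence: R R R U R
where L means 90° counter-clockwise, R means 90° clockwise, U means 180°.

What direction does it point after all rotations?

Start: West
  R (right (90° clockwise)) -> North
  R (right (90° clockwise)) -> East
  R (right (90° clockwise)) -> South
  U (U-turn (180°)) -> North
  R (right (90° clockwise)) -> East
Final: East

Answer: Final heading: East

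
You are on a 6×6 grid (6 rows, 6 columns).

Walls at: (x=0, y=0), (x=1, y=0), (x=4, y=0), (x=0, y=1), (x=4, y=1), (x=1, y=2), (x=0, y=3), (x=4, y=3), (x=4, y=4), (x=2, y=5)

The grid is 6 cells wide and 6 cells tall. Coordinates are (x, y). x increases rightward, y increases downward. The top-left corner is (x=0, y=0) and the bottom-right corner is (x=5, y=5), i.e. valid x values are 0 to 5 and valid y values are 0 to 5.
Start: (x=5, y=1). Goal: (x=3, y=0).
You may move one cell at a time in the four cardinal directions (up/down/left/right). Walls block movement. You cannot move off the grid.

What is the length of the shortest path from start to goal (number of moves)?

Answer: Shortest path length: 5

Derivation:
BFS from (x=5, y=1) until reaching (x=3, y=0):
  Distance 0: (x=5, y=1)
  Distance 1: (x=5, y=0), (x=5, y=2)
  Distance 2: (x=4, y=2), (x=5, y=3)
  Distance 3: (x=3, y=2), (x=5, y=4)
  Distance 4: (x=3, y=1), (x=2, y=2), (x=3, y=3), (x=5, y=5)
  Distance 5: (x=3, y=0), (x=2, y=1), (x=2, y=3), (x=3, y=4), (x=4, y=5)  <- goal reached here
One shortest path (5 moves): (x=5, y=1) -> (x=5, y=2) -> (x=4, y=2) -> (x=3, y=2) -> (x=3, y=1) -> (x=3, y=0)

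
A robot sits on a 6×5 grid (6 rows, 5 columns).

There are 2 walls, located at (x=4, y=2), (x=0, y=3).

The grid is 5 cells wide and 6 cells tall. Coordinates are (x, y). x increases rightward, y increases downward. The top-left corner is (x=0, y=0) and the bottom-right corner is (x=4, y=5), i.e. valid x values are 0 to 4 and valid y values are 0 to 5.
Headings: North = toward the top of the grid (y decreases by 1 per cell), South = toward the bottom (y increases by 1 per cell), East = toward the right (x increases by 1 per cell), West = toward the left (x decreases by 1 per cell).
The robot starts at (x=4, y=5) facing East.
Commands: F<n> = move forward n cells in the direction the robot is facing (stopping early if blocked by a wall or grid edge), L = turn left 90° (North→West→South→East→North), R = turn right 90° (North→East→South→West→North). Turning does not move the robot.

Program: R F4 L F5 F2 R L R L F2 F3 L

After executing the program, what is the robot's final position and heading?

Start: (x=4, y=5), facing East
  R: turn right, now facing South
  F4: move forward 0/4 (blocked), now at (x=4, y=5)
  L: turn left, now facing East
  F5: move forward 0/5 (blocked), now at (x=4, y=5)
  F2: move forward 0/2 (blocked), now at (x=4, y=5)
  R: turn right, now facing South
  L: turn left, now facing East
  R: turn right, now facing South
  L: turn left, now facing East
  F2: move forward 0/2 (blocked), now at (x=4, y=5)
  F3: move forward 0/3 (blocked), now at (x=4, y=5)
  L: turn left, now facing North
Final: (x=4, y=5), facing North

Answer: Final position: (x=4, y=5), facing North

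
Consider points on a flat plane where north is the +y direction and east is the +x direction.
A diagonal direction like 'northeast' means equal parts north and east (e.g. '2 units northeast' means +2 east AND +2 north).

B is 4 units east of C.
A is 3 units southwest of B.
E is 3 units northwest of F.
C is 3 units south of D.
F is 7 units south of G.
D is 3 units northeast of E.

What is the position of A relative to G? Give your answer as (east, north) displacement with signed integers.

Answer: A is at (east=1, north=-7) relative to G.

Derivation:
Place G at the origin (east=0, north=0).
  F is 7 units south of G: delta (east=+0, north=-7); F at (east=0, north=-7).
  E is 3 units northwest of F: delta (east=-3, north=+3); E at (east=-3, north=-4).
  D is 3 units northeast of E: delta (east=+3, north=+3); D at (east=0, north=-1).
  C is 3 units south of D: delta (east=+0, north=-3); C at (east=0, north=-4).
  B is 4 units east of C: delta (east=+4, north=+0); B at (east=4, north=-4).
  A is 3 units southwest of B: delta (east=-3, north=-3); A at (east=1, north=-7).
Therefore A relative to G: (east=1, north=-7).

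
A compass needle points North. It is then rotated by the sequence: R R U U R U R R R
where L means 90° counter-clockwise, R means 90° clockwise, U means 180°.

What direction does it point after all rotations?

Start: North
  R (right (90° clockwise)) -> East
  R (right (90° clockwise)) -> South
  U (U-turn (180°)) -> North
  U (U-turn (180°)) -> South
  R (right (90° clockwise)) -> West
  U (U-turn (180°)) -> East
  R (right (90° clockwise)) -> South
  R (right (90° clockwise)) -> West
  R (right (90° clockwise)) -> North
Final: North

Answer: Final heading: North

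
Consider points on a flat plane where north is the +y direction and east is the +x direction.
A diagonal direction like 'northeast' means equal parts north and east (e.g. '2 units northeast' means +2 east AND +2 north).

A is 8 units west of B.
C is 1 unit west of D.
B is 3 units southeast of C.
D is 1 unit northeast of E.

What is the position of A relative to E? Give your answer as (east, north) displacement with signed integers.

Place E at the origin (east=0, north=0).
  D is 1 unit northeast of E: delta (east=+1, north=+1); D at (east=1, north=1).
  C is 1 unit west of D: delta (east=-1, north=+0); C at (east=0, north=1).
  B is 3 units southeast of C: delta (east=+3, north=-3); B at (east=3, north=-2).
  A is 8 units west of B: delta (east=-8, north=+0); A at (east=-5, north=-2).
Therefore A relative to E: (east=-5, north=-2).

Answer: A is at (east=-5, north=-2) relative to E.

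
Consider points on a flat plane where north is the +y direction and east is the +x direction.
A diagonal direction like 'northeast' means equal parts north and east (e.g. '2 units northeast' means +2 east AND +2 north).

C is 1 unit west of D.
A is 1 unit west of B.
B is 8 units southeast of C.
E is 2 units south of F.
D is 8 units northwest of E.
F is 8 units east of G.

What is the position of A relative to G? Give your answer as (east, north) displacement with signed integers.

Place G at the origin (east=0, north=0).
  F is 8 units east of G: delta (east=+8, north=+0); F at (east=8, north=0).
  E is 2 units south of F: delta (east=+0, north=-2); E at (east=8, north=-2).
  D is 8 units northwest of E: delta (east=-8, north=+8); D at (east=0, north=6).
  C is 1 unit west of D: delta (east=-1, north=+0); C at (east=-1, north=6).
  B is 8 units southeast of C: delta (east=+8, north=-8); B at (east=7, north=-2).
  A is 1 unit west of B: delta (east=-1, north=+0); A at (east=6, north=-2).
Therefore A relative to G: (east=6, north=-2).

Answer: A is at (east=6, north=-2) relative to G.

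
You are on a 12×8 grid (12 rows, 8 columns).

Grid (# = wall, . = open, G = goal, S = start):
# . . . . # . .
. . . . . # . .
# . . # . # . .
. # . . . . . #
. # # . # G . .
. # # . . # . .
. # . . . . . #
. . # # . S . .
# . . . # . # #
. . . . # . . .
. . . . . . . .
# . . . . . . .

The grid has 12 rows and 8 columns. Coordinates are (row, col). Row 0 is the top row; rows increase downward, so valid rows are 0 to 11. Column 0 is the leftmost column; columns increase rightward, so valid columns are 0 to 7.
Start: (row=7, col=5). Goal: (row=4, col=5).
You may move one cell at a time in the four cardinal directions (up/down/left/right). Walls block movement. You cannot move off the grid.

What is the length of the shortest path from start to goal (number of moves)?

Answer: Shortest path length: 5

Derivation:
BFS from (row=7, col=5) until reaching (row=4, col=5):
  Distance 0: (row=7, col=5)
  Distance 1: (row=6, col=5), (row=7, col=4), (row=7, col=6), (row=8, col=5)
  Distance 2: (row=6, col=4), (row=6, col=6), (row=7, col=7), (row=9, col=5)
  Distance 3: (row=5, col=4), (row=5, col=6), (row=6, col=3), (row=9, col=6), (row=10, col=5)
  Distance 4: (row=4, col=6), (row=5, col=3), (row=5, col=7), (row=6, col=2), (row=9, col=7), (row=10, col=4), (row=10, col=6), (row=11, col=5)
  Distance 5: (row=3, col=6), (row=4, col=3), (row=4, col=5), (row=4, col=7), (row=10, col=3), (row=10, col=7), (row=11, col=4), (row=11, col=6)  <- goal reached here
One shortest path (5 moves): (row=7, col=5) -> (row=7, col=6) -> (row=6, col=6) -> (row=5, col=6) -> (row=4, col=6) -> (row=4, col=5)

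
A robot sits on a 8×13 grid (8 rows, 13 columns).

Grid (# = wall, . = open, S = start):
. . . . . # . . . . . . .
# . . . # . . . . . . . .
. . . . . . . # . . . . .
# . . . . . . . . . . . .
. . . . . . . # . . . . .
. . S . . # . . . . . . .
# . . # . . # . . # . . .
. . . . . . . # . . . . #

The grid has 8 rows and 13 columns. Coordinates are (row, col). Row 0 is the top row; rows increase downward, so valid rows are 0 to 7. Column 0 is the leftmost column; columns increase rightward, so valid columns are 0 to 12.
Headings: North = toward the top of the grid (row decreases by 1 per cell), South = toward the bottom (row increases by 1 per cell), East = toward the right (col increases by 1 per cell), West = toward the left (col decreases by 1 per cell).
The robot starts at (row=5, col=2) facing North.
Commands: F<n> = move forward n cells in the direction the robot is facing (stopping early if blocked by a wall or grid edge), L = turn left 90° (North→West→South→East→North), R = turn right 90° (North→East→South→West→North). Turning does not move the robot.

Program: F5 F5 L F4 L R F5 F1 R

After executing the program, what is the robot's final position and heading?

Start: (row=5, col=2), facing North
  F5: move forward 5, now at (row=0, col=2)
  F5: move forward 0/5 (blocked), now at (row=0, col=2)
  L: turn left, now facing West
  F4: move forward 2/4 (blocked), now at (row=0, col=0)
  L: turn left, now facing South
  R: turn right, now facing West
  F5: move forward 0/5 (blocked), now at (row=0, col=0)
  F1: move forward 0/1 (blocked), now at (row=0, col=0)
  R: turn right, now facing North
Final: (row=0, col=0), facing North

Answer: Final position: (row=0, col=0), facing North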